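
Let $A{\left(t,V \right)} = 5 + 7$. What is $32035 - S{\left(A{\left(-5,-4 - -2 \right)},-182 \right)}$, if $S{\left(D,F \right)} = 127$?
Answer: $31908$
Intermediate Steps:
$A{\left(t,V \right)} = 12$
$32035 - S{\left(A{\left(-5,-4 - -2 \right)},-182 \right)} = 32035 - 127 = 31908$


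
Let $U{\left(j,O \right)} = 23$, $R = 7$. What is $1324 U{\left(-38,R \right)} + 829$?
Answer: $31281$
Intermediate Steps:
$1324 U{\left(-38,R \right)} + 829 = 1324 \cdot 23 + 829 = 30452 + 829 = 31281$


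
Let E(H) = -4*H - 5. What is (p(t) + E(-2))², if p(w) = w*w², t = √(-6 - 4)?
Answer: (3 - 10*I*√10)² ≈ -991.0 - 189.74*I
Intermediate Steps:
E(H) = -5 - 4*H
t = I*√10 (t = √(-10) = I*√10 ≈ 3.1623*I)
p(w) = w³
(p(t) + E(-2))² = ((I*√10)³ + (-5 - 4*(-2)))² = (-10*I*√10 + (-5 + 8))² = (-10*I*√10 + 3)² = (3 - 10*I*√10)²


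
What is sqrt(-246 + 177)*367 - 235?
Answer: -235 + 367*I*sqrt(69) ≈ -235.0 + 3048.5*I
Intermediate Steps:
sqrt(-246 + 177)*367 - 235 = sqrt(-69)*367 - 235 = (I*sqrt(69))*367 - 235 = 367*I*sqrt(69) - 235 = -235 + 367*I*sqrt(69)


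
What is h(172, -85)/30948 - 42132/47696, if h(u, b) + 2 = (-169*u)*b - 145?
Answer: 1820865788/23063997 ≈ 78.948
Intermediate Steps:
h(u, b) = -147 - 169*b*u (h(u, b) = -2 + ((-169*u)*b - 145) = -2 + (-169*b*u - 145) = -2 + (-145 - 169*b*u) = -147 - 169*b*u)
h(172, -85)/30948 - 42132/47696 = (-147 - 169*(-85)*172)/30948 - 42132/47696 = (-147 + 2470780)*(1/30948) - 42132*1/47696 = 2470633*(1/30948) - 10533/11924 = 2470633/30948 - 10533/11924 = 1820865788/23063997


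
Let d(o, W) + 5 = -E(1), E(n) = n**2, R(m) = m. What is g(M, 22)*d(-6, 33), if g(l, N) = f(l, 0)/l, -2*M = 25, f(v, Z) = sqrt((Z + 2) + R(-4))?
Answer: 12*I*sqrt(2)/25 ≈ 0.67882*I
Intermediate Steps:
d(o, W) = -6 (d(o, W) = -5 - 1*1**2 = -5 - 1*1 = -5 - 1 = -6)
f(v, Z) = sqrt(-2 + Z) (f(v, Z) = sqrt((Z + 2) - 4) = sqrt((2 + Z) - 4) = sqrt(-2 + Z))
M = -25/2 (M = -1/2*25 = -25/2 ≈ -12.500)
g(l, N) = I*sqrt(2)/l (g(l, N) = sqrt(-2 + 0)/l = sqrt(-2)/l = (I*sqrt(2))/l = I*sqrt(2)/l)
g(M, 22)*d(-6, 33) = (I*sqrt(2)/(-25/2))*(-6) = (I*sqrt(2)*(-2/25))*(-6) = -2*I*sqrt(2)/25*(-6) = 12*I*sqrt(2)/25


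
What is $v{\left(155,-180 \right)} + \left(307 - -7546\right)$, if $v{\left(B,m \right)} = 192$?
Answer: $8045$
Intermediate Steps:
$v{\left(155,-180 \right)} + \left(307 - -7546\right) = 192 + \left(307 - -7546\right) = 192 + \left(307 + 7546\right) = 192 + 7853 = 8045$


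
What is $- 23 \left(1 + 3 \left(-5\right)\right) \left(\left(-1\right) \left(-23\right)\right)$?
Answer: $7406$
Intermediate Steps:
$- 23 \left(1 + 3 \left(-5\right)\right) \left(\left(-1\right) \left(-23\right)\right) = - 23 \left(1 - 15\right) 23 = \left(-23\right) \left(-14\right) 23 = 322 \cdot 23 = 7406$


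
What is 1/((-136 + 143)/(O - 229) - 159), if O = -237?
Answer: -466/74101 ≈ -0.0062887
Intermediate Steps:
1/((-136 + 143)/(O - 229) - 159) = 1/((-136 + 143)/(-237 - 229) - 159) = 1/(7/(-466) - 159) = 1/(7*(-1/466) - 159) = 1/(-7/466 - 159) = 1/(-74101/466) = -466/74101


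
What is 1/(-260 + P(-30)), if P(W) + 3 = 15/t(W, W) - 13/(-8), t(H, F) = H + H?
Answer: -8/2093 ≈ -0.0038223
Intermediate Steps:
t(H, F) = 2*H
P(W) = -11/8 + 15/(2*W) (P(W) = -3 + (15/((2*W)) - 13/(-8)) = -3 + (15*(1/(2*W)) - 13*(-1/8)) = -3 + (15/(2*W) + 13/8) = -3 + (13/8 + 15/(2*W)) = -11/8 + 15/(2*W))
1/(-260 + P(-30)) = 1/(-260 + (1/8)*(60 - 11*(-30))/(-30)) = 1/(-260 + (1/8)*(-1/30)*(60 + 330)) = 1/(-260 + (1/8)*(-1/30)*390) = 1/(-260 - 13/8) = 1/(-2093/8) = -8/2093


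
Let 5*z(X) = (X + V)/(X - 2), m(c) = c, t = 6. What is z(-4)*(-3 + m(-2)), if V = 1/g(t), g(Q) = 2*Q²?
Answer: -287/432 ≈ -0.66435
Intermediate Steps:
V = 1/72 (V = 1/(2*6²) = 1/(2*36) = 1/72 ≈ 0.013889)
z(X) = (1/72 + X)/(5*(-2 + X)) (z(X) = ((X + 1/72)/(X - 2))/5 = ((1/72 + X)/(-2 + X))/5 = (1/72 + X)/(5*(-2 + X)))
z(-4)*(-3 + m(-2)) = ((1 + 72*(-4))/(360*(-2 - 4)))*(-3 - 2) = ((1/360)*(1 - 288)/(-6))*(-5) = ((1/360)*(-⅙)*(-287))*(-5) = (287/2160)*(-5) = -287/432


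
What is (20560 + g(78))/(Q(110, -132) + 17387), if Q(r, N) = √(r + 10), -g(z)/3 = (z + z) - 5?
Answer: 349600409/302307649 - 40214*√30/302307649 ≈ 1.1557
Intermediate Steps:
g(z) = 15 - 6*z (g(z) = -3*((z + z) - 5) = -3*(2*z - 5) = -3*(-5 + 2*z) = 15 - 6*z)
Q(r, N) = √(10 + r)
(20560 + g(78))/(Q(110, -132) + 17387) = (20560 + (15 - 6*78))/(√(10 + 110) + 17387) = (20560 + (15 - 468))/(√120 + 17387) = (20560 - 453)/(2*√30 + 17387) = 20107/(17387 + 2*√30)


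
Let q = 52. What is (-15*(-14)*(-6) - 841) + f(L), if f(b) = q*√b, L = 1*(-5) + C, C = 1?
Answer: -2101 + 104*I ≈ -2101.0 + 104.0*I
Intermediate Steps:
L = -4 (L = 1*(-5) + 1 = -5 + 1 = -4)
f(b) = 52*√b
(-15*(-14)*(-6) - 841) + f(L) = (-15*(-14)*(-6) - 841) + 52*√(-4) = (210*(-6) - 841) + 52*(2*I) = (-1260 - 841) + 104*I = -2101 + 104*I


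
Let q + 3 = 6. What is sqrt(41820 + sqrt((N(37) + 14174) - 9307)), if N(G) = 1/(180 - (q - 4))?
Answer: 2*sqrt(342516255 + 181*sqrt(9965498))/181 ≈ 204.67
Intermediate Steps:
q = 3 (q = -3 + 6 = 3)
N(G) = 1/181 (N(G) = 1/(180 - (3 - 4)) = 1/(180 - 1*(-1)) = 1/(180 + 1) = 1/181)
sqrt(41820 + sqrt((N(37) + 14174) - 9307)) = sqrt(41820 + sqrt((1/181 + 14174) - 9307)) = sqrt(41820 + sqrt(2565495/181 - 9307)) = sqrt(41820 + sqrt(880928/181)) = sqrt(41820 + 4*sqrt(9965498)/181)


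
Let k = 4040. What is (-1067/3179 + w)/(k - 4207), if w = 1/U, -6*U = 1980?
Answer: 32299/15926790 ≈ 0.0020280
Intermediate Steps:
U = -330 (U = -1/6*1980 = -330)
w = -1/330 (w = 1/(-330) = -1/330 ≈ -0.0030303)
(-1067/3179 + w)/(k - 4207) = (-1067/3179 - 1/330)/(4040 - 4207) = (-1067*1/3179 - 1/330)/(-167) = (-97/289 - 1/330)*(-1/167) = -32299/95370*(-1/167) = 32299/15926790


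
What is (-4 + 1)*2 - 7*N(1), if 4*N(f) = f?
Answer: -31/4 ≈ -7.7500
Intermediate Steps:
N(f) = f/4
(-4 + 1)*2 - 7*N(1) = (-4 + 1)*2 - 7/4 = -3*2 - 7*¼ = -6 - 7/4 = -31/4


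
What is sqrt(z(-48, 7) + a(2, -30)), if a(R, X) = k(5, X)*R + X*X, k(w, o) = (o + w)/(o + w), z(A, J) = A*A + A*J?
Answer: sqrt(2870) ≈ 53.572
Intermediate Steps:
z(A, J) = A**2 + A*J
k(w, o) = 1
a(R, X) = R + X**2 (a(R, X) = 1*R + X*X = R + X**2)
sqrt(z(-48, 7) + a(2, -30)) = sqrt(-48*(-48 + 7) + (2 + (-30)**2)) = sqrt(-48*(-41) + (2 + 900)) = sqrt(1968 + 902) = sqrt(2870)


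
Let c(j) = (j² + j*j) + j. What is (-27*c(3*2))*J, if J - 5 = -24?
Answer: 40014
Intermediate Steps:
J = -19 (J = 5 - 24 = -19)
c(j) = j + 2*j² (c(j) = (j² + j²) + j = 2*j² + j = j + 2*j²)
(-27*c(3*2))*J = -27*3*2*(1 + 2*(3*2))*(-19) = -162*(1 + 2*6)*(-19) = -162*(1 + 12)*(-19) = -162*13*(-19) = -27*78*(-19) = -2106*(-19) = 40014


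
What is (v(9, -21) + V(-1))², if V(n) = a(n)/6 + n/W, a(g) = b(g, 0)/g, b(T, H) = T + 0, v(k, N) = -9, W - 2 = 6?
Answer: 46225/576 ≈ 80.252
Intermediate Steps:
W = 8 (W = 2 + 6 = 8)
b(T, H) = T
a(g) = 1 (a(g) = g/g = 1)
V(n) = ⅙ + n/8 (V(n) = 1/6 + n/8 = 1*(⅙) + n*(⅛) = ⅙ + n/8)
(v(9, -21) + V(-1))² = (-9 + (⅙ + (⅛)*(-1)))² = (-9 + (⅙ - ⅛))² = (-9 + 1/24)² = (-215/24)² = 46225/576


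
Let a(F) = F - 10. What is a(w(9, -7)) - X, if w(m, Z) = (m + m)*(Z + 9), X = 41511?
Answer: -41485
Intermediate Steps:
w(m, Z) = 2*m*(9 + Z) (w(m, Z) = (2*m)*(9 + Z) = 2*m*(9 + Z))
a(F) = -10 + F
a(w(9, -7)) - X = (-10 + 2*9*(9 - 7)) - 1*41511 = (-10 + 2*9*2) - 41511 = (-10 + 36) - 41511 = 26 - 41511 = -41485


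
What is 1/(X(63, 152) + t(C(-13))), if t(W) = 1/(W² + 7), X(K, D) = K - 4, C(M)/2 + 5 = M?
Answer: 1303/76878 ≈ 0.016949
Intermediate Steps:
C(M) = -10 + 2*M
X(K, D) = -4 + K
t(W) = 1/(7 + W²)
1/(X(63, 152) + t(C(-13))) = 1/((-4 + 63) + 1/(7 + (-10 + 2*(-13))²)) = 1/(59 + 1/(7 + (-10 - 26)²)) = 1/(59 + 1/(7 + (-36)²)) = 1/(59 + 1/(7 + 1296)) = 1/(59 + 1/1303) = 1/(76878/1303) = 1303/76878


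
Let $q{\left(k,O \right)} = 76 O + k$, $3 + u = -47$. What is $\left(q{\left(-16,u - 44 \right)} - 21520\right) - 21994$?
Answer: $-50674$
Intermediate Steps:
$u = -50$ ($u = -3 - 47 = -50$)
$q{\left(k,O \right)} = k + 76 O$
$\left(q{\left(-16,u - 44 \right)} - 21520\right) - 21994 = \left(\left(-16 + 76 \left(-50 - 44\right)\right) - 21520\right) - 21994 = \left(\left(-16 + 76 \left(-94\right)\right) - 21520\right) - 21994 = \left(\left(-16 - 7144\right) - 21520\right) - 21994 = \left(-7160 - 21520\right) - 21994 = -28680 - 21994 = -50674$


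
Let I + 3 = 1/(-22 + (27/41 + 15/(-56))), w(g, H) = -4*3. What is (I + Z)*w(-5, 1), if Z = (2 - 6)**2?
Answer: -7712388/49615 ≈ -155.44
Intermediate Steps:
w(g, H) = -12
I = -151141/49615 (I = -3 + 1/(-22 + (27/41 + 15/(-56))) = -3 + 1/(-22 + (27*(1/41) + 15*(-1/56))) = -3 + 1/(-22 + (27/41 - 15/56)) = -3 + 1/(-22 + 897/2296) = -3 + 1/(-49615/2296) = -3 - 2296/49615 = -151141/49615 ≈ -3.0463)
Z = 16 (Z = (-4)**2 = 16)
(I + Z)*w(-5, 1) = (-151141/49615 + 16)*(-12) = (642699/49615)*(-12) = -7712388/49615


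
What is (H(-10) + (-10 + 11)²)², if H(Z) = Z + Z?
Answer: 361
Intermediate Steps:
H(Z) = 2*Z
(H(-10) + (-10 + 11)²)² = (2*(-10) + (-10 + 11)²)² = (-20 + 1²)² = (-20 + 1)² = (-19)² = 361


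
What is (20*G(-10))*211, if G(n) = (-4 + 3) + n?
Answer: -46420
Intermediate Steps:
G(n) = -1 + n
(20*G(-10))*211 = (20*(-1 - 10))*211 = (20*(-11))*211 = -220*211 = -46420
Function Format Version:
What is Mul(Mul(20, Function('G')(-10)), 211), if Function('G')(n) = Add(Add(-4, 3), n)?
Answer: -46420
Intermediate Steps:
Function('G')(n) = Add(-1, n)
Mul(Mul(20, Function('G')(-10)), 211) = Mul(Mul(20, Add(-1, -10)), 211) = Mul(Mul(20, -11), 211) = Mul(-220, 211) = -46420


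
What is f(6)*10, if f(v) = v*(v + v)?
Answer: 720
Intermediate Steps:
f(v) = 2*v**2 (f(v) = v*(2*v) = 2*v**2)
f(6)*10 = (2*6**2)*10 = (2*36)*10 = 72*10 = 720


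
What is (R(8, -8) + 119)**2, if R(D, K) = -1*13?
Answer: 11236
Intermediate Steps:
R(D, K) = -13
(R(8, -8) + 119)**2 = (-13 + 119)**2 = 106**2 = 11236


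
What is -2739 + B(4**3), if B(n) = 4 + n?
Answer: -2671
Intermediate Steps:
-2739 + B(4**3) = -2739 + (4 + 4**3) = -2739 + (4 + 64) = -2739 + 68 = -2671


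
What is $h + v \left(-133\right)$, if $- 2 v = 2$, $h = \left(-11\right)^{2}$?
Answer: $254$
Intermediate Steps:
$h = 121$
$v = -1$ ($v = \left(- \frac{1}{2}\right) 2 = -1$)
$h + v \left(-133\right) = 121 - -133 = 121 + 133 = 254$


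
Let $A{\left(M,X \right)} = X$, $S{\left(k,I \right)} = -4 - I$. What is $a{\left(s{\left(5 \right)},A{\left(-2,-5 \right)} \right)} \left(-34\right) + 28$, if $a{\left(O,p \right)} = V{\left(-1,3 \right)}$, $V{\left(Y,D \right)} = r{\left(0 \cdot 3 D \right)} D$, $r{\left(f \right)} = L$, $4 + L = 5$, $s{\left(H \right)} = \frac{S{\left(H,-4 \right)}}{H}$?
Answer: $-74$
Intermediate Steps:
$s{\left(H \right)} = 0$ ($s{\left(H \right)} = \frac{-4 - -4}{H} = \frac{-4 + 4}{H} = \frac{0}{H} = 0$)
$L = 1$ ($L = -4 + 5 = 1$)
$r{\left(f \right)} = 1$
$V{\left(Y,D \right)} = D$ ($V{\left(Y,D \right)} = 1 D = D$)
$a{\left(O,p \right)} = 3$
$a{\left(s{\left(5 \right)},A{\left(-2,-5 \right)} \right)} \left(-34\right) + 28 = 3 \left(-34\right) + 28 = -102 + 28 = -74$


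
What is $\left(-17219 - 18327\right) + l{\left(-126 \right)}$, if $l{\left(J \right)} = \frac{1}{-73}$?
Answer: $- \frac{2594859}{73} \approx -35546.0$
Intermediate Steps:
$l{\left(J \right)} = - \frac{1}{73}$
$\left(-17219 - 18327\right) + l{\left(-126 \right)} = \left(-17219 - 18327\right) - \frac{1}{73} = -35546 - \frac{1}{73} = - \frac{2594859}{73}$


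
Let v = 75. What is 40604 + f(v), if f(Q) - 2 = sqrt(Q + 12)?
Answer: 40606 + sqrt(87) ≈ 40615.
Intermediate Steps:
f(Q) = 2 + sqrt(12 + Q) (f(Q) = 2 + sqrt(Q + 12) = 2 + sqrt(12 + Q))
40604 + f(v) = 40604 + (2 + sqrt(12 + 75)) = 40604 + (2 + sqrt(87)) = 40606 + sqrt(87)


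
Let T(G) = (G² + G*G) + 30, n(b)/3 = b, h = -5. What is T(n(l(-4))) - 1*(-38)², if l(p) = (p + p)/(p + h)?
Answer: -12598/9 ≈ -1399.8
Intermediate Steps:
l(p) = 2*p/(-5 + p) (l(p) = (p + p)/(p - 5) = (2*p)/(-5 + p) = 2*p/(-5 + p))
n(b) = 3*b
T(G) = 30 + 2*G² (T(G) = (G² + G²) + 30 = 2*G² + 30 = 30 + 2*G²)
T(n(l(-4))) - 1*(-38)² = (30 + 2*(3*(2*(-4)/(-5 - 4)))²) - 1*(-38)² = (30 + 2*(3*(2*(-4)/(-9)))²) - 1*1444 = (30 + 2*(3*(2*(-4)*(-⅑)))²) - 1444 = (30 + 2*(3*(8/9))²) - 1444 = (30 + 2*(8/3)²) - 1444 = (30 + 2*(64/9)) - 1444 = (30 + 128/9) - 1444 = 398/9 - 1444 = -12598/9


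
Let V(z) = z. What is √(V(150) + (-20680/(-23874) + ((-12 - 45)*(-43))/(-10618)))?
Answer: √2419930073216551578/126747066 ≈ 12.273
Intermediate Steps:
√(V(150) + (-20680/(-23874) + ((-12 - 45)*(-43))/(-10618))) = √(150 + (-20680/(-23874) + ((-12 - 45)*(-43))/(-10618))) = √(150 + (-20680*(-1/23874) - 57*(-43)*(-1/10618))) = √(150 + (10340/11937 + 2451*(-1/10618))) = √(150 + (10340/11937 - 2451/10618)) = √(150 + 80532533/126747066) = √(19092592433/126747066) = √2419930073216551578/126747066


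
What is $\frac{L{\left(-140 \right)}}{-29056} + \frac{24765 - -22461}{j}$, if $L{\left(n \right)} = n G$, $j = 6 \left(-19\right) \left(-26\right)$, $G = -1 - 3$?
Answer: $\frac{7138223}{448552} \approx 15.914$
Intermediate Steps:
$G = -4$ ($G = -1 - 3 = -4$)
$j = 2964$ ($j = \left(-114\right) \left(-26\right) = 2964$)
$L{\left(n \right)} = - 4 n$ ($L{\left(n \right)} = n \left(-4\right) = - 4 n$)
$\frac{L{\left(-140 \right)}}{-29056} + \frac{24765 - -22461}{j} = \frac{\left(-4\right) \left(-140\right)}{-29056} + \frac{24765 - -22461}{2964} = 560 \left(- \frac{1}{29056}\right) + \left(24765 + 22461\right) \frac{1}{2964} = - \frac{35}{1816} + 47226 \cdot \frac{1}{2964} = - \frac{35}{1816} + \frac{7871}{494} = \frac{7138223}{448552}$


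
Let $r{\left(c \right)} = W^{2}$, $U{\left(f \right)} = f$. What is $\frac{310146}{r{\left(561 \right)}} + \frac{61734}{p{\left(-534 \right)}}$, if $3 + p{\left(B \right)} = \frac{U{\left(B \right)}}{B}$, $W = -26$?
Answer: $- \frac{10277973}{338} \approx -30408.0$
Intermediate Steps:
$p{\left(B \right)} = -2$ ($p{\left(B \right)} = -3 + \frac{B}{B} = -3 + 1 = -2$)
$r{\left(c \right)} = 676$ ($r{\left(c \right)} = \left(-26\right)^{2} = 676$)
$\frac{310146}{r{\left(561 \right)}} + \frac{61734}{p{\left(-534 \right)}} = \frac{310146}{676} + \frac{61734}{-2} = 310146 \cdot \frac{1}{676} + 61734 \left(- \frac{1}{2}\right) = \frac{155073}{338} - 30867 = - \frac{10277973}{338}$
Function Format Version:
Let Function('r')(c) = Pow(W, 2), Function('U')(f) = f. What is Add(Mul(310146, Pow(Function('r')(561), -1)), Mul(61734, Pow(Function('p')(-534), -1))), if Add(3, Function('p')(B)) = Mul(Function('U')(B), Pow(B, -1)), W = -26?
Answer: Rational(-10277973, 338) ≈ -30408.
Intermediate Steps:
Function('p')(B) = -2 (Function('p')(B) = Add(-3, Mul(B, Pow(B, -1))) = Add(-3, 1) = -2)
Function('r')(c) = 676 (Function('r')(c) = Pow(-26, 2) = 676)
Add(Mul(310146, Pow(Function('r')(561), -1)), Mul(61734, Pow(Function('p')(-534), -1))) = Add(Mul(310146, Pow(676, -1)), Mul(61734, Pow(-2, -1))) = Add(Mul(310146, Rational(1, 676)), Mul(61734, Rational(-1, 2))) = Add(Rational(155073, 338), -30867) = Rational(-10277973, 338)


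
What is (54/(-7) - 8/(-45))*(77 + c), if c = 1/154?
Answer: -4692211/8085 ≈ -580.36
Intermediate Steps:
c = 1/154 ≈ 0.0064935
(54/(-7) - 8/(-45))*(77 + c) = (54/(-7) - 8/(-45))*(77 + 1/154) = (54*(-⅐) - 8*(-1/45))*(11859/154) = (-54/7 + 8/45)*(11859/154) = -2374/315*11859/154 = -4692211/8085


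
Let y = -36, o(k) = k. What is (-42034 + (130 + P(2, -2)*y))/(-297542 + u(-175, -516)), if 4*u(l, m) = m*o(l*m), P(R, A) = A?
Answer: 2988/853303 ≈ 0.0035017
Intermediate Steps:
u(l, m) = l*m²/4 (u(l, m) = (m*(l*m))/4 = (l*m²)/4 = l*m²/4)
(-42034 + (130 + P(2, -2)*y))/(-297542 + u(-175, -516)) = (-42034 + (130 - 2*(-36)))/(-297542 + (¼)*(-175)*(-516)²) = (-42034 + (130 + 72))/(-297542 + (¼)*(-175)*266256) = (-42034 + 202)/(-297542 - 11648700) = -41832/(-11946242) = -41832*(-1/11946242) = 2988/853303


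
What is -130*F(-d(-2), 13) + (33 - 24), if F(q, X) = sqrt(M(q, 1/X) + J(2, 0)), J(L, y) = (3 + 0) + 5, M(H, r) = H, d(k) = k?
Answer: 9 - 130*sqrt(10) ≈ -402.10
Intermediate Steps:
J(L, y) = 8 (J(L, y) = 3 + 5 = 8)
F(q, X) = sqrt(8 + q) (F(q, X) = sqrt(q + 8) = sqrt(8 + q))
-130*F(-d(-2), 13) + (33 - 24) = -130*sqrt(8 - 1*(-2)) + (33 - 24) = -130*sqrt(8 + 2) + 9 = -130*sqrt(10) + 9 = 9 - 130*sqrt(10)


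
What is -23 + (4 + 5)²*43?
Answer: 3460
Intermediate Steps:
-23 + (4 + 5)²*43 = -23 + 9²*43 = -23 + 81*43 = -23 + 3483 = 3460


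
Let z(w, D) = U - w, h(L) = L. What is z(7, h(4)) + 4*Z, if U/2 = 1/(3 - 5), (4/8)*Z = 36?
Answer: 280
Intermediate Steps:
Z = 72 (Z = 2*36 = 72)
U = -1 (U = 2/(3 - 5) = 2/(-2) = 2*(-½) = -1)
z(w, D) = -1 - w
z(7, h(4)) + 4*Z = (-1 - 1*7) + 4*72 = (-1 - 7) + 288 = -8 + 288 = 280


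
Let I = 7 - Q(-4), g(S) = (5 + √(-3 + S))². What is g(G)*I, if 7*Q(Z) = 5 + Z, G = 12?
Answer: 3072/7 ≈ 438.86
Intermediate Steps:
Q(Z) = 5/7 + Z/7 (Q(Z) = (5 + Z)/7 = 5/7 + Z/7)
I = 48/7 (I = 7 - (5/7 + (⅐)*(-4)) = 7 - (5/7 - 4/7) = 7 - 1*⅐ = 7 - ⅐ = 48/7 ≈ 6.8571)
g(G)*I = (5 + √(-3 + 12))²*(48/7) = (5 + √9)²*(48/7) = (5 + 3)²*(48/7) = 8²*(48/7) = 64*(48/7) = 3072/7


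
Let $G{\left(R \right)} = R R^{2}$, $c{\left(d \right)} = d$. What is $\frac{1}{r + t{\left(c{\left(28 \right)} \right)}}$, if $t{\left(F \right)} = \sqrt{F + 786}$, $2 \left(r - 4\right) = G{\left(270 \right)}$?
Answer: $\frac{4920752}{48427600490601} - \frac{\sqrt{814}}{96855200981202} \approx 1.0161 \cdot 10^{-7}$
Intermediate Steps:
$G{\left(R \right)} = R^{3}$
$r = 9841504$ ($r = 4 + \frac{270^{3}}{2} = 4 + \frac{1}{2} \cdot 19683000 = 4 + 9841500 = 9841504$)
$t{\left(F \right)} = \sqrt{786 + F}$
$\frac{1}{r + t{\left(c{\left(28 \right)} \right)}} = \frac{1}{9841504 + \sqrt{786 + 28}} = \frac{1}{9841504 + \sqrt{814}}$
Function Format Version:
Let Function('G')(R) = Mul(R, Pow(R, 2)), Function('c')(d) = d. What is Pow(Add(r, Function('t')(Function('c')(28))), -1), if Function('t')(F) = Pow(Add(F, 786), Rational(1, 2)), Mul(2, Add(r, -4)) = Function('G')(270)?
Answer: Add(Rational(4920752, 48427600490601), Mul(Rational(-1, 96855200981202), Pow(814, Rational(1, 2)))) ≈ 1.0161e-7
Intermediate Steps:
Function('G')(R) = Pow(R, 3)
r = 9841504 (r = Add(4, Mul(Rational(1, 2), Pow(270, 3))) = Add(4, Mul(Rational(1, 2), 19683000)) = Add(4, 9841500) = 9841504)
Function('t')(F) = Pow(Add(786, F), Rational(1, 2))
Pow(Add(r, Function('t')(Function('c')(28))), -1) = Pow(Add(9841504, Pow(Add(786, 28), Rational(1, 2))), -1) = Pow(Add(9841504, Pow(814, Rational(1, 2))), -1)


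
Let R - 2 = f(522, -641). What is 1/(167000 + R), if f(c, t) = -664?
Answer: 1/166338 ≈ 6.0119e-6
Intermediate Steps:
R = -662 (R = 2 - 664 = -662)
1/(167000 + R) = 1/(167000 - 662) = 1/166338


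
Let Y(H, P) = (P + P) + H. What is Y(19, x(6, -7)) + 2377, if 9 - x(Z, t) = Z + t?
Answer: 2416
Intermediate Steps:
x(Z, t) = 9 - Z - t (x(Z, t) = 9 - (Z + t) = 9 + (-Z - t) = 9 - Z - t)
Y(H, P) = H + 2*P (Y(H, P) = 2*P + H = H + 2*P)
Y(19, x(6, -7)) + 2377 = (19 + 2*(9 - 1*6 - 1*(-7))) + 2377 = (19 + 2*(9 - 6 + 7)) + 2377 = (19 + 2*10) + 2377 = (19 + 20) + 2377 = 39 + 2377 = 2416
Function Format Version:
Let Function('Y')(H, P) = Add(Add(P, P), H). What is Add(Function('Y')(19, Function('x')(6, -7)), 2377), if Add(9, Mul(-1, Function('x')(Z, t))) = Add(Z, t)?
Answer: 2416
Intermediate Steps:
Function('x')(Z, t) = Add(9, Mul(-1, Z), Mul(-1, t)) (Function('x')(Z, t) = Add(9, Mul(-1, Add(Z, t))) = Add(9, Add(Mul(-1, Z), Mul(-1, t))) = Add(9, Mul(-1, Z), Mul(-1, t)))
Function('Y')(H, P) = Add(H, Mul(2, P)) (Function('Y')(H, P) = Add(Mul(2, P), H) = Add(H, Mul(2, P)))
Add(Function('Y')(19, Function('x')(6, -7)), 2377) = Add(Add(19, Mul(2, Add(9, Mul(-1, 6), Mul(-1, -7)))), 2377) = Add(Add(19, Mul(2, Add(9, -6, 7))), 2377) = Add(Add(19, Mul(2, 10)), 2377) = Add(Add(19, 20), 2377) = Add(39, 2377) = 2416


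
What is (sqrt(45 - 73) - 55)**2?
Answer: 2997 - 220*I*sqrt(7) ≈ 2997.0 - 582.07*I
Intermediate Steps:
(sqrt(45 - 73) - 55)**2 = (sqrt(-28) - 55)**2 = (2*I*sqrt(7) - 55)**2 = (-55 + 2*I*sqrt(7))**2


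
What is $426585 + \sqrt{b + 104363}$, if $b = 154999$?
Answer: $426585 + 9 \sqrt{3202} \approx 4.2709 \cdot 10^{5}$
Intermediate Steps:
$426585 + \sqrt{b + 104363} = 426585 + \sqrt{154999 + 104363} = 426585 + \sqrt{259362} = 426585 + 9 \sqrt{3202}$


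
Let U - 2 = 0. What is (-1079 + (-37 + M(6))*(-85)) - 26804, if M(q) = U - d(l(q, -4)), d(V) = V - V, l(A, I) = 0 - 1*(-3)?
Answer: -24908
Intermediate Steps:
l(A, I) = 3 (l(A, I) = 0 + 3 = 3)
d(V) = 0
U = 2 (U = 2 + 0 = 2)
M(q) = 2 (M(q) = 2 - 1*0 = 2 + 0 = 2)
(-1079 + (-37 + M(6))*(-85)) - 26804 = (-1079 + (-37 + 2)*(-85)) - 26804 = (-1079 - 35*(-85)) - 26804 = (-1079 + 2975) - 26804 = 1896 - 26804 = -24908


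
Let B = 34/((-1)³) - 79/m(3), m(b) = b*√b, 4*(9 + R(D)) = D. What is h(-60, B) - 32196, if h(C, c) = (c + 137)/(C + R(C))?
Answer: -2704567/84 + 79*√3/756 ≈ -32197.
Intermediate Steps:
R(D) = -9 + D/4
m(b) = b^(3/2)
B = -34 - 79*√3/9 (B = 34/((-1)³) - 79*√3/9 = 34/(-1) - 79*√3/9 = 34*(-1) - 79*√3/9 = -34 - 79*√3/9 ≈ -49.204)
h(C, c) = (137 + c)/(-9 + 5*C/4) (h(C, c) = (c + 137)/(C + (-9 + C/4)) = (137 + c)/(-9 + 5*C/4))
h(-60, B) - 32196 = 4*(137 + (-34 - 79*√3/9))/(-36 + 5*(-60)) - 32196 = 4*(103 - 79*√3/9)/(-36 - 300) - 32196 = 4*(103 - 79*√3/9)/(-336) - 32196 = 4*(-1/336)*(103 - 79*√3/9) - 32196 = (-103/84 + 79*√3/756) - 32196 = -2704567/84 + 79*√3/756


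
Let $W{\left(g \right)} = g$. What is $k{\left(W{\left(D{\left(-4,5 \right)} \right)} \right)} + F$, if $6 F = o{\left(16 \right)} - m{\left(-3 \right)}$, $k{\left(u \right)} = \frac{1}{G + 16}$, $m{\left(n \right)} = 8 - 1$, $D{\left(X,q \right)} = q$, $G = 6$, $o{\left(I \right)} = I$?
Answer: $\frac{17}{11} \approx 1.5455$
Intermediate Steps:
$m{\left(n \right)} = 7$ ($m{\left(n \right)} = 8 - 1 = 7$)
$k{\left(u \right)} = \frac{1}{22}$ ($k{\left(u \right)} = \frac{1}{6 + 16} = \frac{1}{22}$)
$F = \frac{3}{2}$ ($F = \frac{16 - 7}{6} = \frac{1}{6} \cdot 9 = \frac{3}{2} \approx 1.5$)
$k{\left(W{\left(D{\left(-4,5 \right)} \right)} \right)} + F = \frac{1}{22} + \frac{3}{2} = \frac{17}{11}$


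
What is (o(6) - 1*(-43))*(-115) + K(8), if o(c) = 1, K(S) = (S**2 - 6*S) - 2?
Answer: -5046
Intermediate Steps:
K(S) = -2 + S**2 - 6*S
(o(6) - 1*(-43))*(-115) + K(8) = (1 - 1*(-43))*(-115) + (-2 + 8**2 - 6*8) = (1 + 43)*(-115) + (-2 + 64 - 48) = 44*(-115) + 14 = -5060 + 14 = -5046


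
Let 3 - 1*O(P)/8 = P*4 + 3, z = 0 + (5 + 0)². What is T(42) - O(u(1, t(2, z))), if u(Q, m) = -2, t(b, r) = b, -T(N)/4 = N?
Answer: -232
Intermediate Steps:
T(N) = -4*N
z = 25 (z = 0 + 5² = 0 + 25 = 25)
O(P) = -32*P (O(P) = 24 - 8*(P*4 + 3) = 24 - 8*(4*P + 3) = 24 - 8*(3 + 4*P) = 24 + (-24 - 32*P) = -32*P)
T(42) - O(u(1, t(2, z))) = -4*42 - (-32)*(-2) = -168 - 1*64 = -168 - 64 = -232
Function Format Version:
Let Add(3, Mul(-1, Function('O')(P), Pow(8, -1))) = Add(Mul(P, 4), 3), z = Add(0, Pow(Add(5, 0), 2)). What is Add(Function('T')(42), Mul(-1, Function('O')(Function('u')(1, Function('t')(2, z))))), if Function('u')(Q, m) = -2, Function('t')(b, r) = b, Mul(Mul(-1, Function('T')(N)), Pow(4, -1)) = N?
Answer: -232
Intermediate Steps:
Function('T')(N) = Mul(-4, N)
z = 25 (z = Add(0, Pow(5, 2)) = Add(0, 25) = 25)
Function('O')(P) = Mul(-32, P) (Function('O')(P) = Add(24, Mul(-8, Add(Mul(P, 4), 3))) = Add(24, Mul(-8, Add(Mul(4, P), 3))) = Add(24, Mul(-8, Add(3, Mul(4, P)))) = Add(24, Add(-24, Mul(-32, P))) = Mul(-32, P))
Add(Function('T')(42), Mul(-1, Function('O')(Function('u')(1, Function('t')(2, z))))) = Add(Mul(-4, 42), Mul(-1, Mul(-32, -2))) = Add(-168, Mul(-1, 64)) = Add(-168, -64) = -232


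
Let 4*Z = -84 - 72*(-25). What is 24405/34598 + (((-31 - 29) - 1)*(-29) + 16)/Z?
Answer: 24075725/4947514 ≈ 4.8662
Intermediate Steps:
Z = 429 (Z = (-84 - 72*(-25))/4 = (-84 + 1800)/4 = (¼)*1716 = 429)
24405/34598 + (((-31 - 29) - 1)*(-29) + 16)/Z = 24405/34598 + (((-31 - 29) - 1)*(-29) + 16)/429 = 24405*(1/34598) + ((-60 - 1)*(-29) + 16)*(1/429) = 24405/34598 + (-61*(-29) + 16)*(1/429) = 24405/34598 + (1769 + 16)*(1/429) = 24405/34598 + 1785*(1/429) = 24405/34598 + 595/143 = 24075725/4947514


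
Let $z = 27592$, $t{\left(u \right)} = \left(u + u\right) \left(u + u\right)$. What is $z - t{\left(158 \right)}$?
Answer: $-72264$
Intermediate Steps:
$t{\left(u \right)} = 4 u^{2}$ ($t{\left(u \right)} = 2 u 2 u = 4 u^{2}$)
$z - t{\left(158 \right)} = 27592 - 4 \cdot 158^{2} = 27592 - 4 \cdot 24964 = 27592 - 99856 = -72264$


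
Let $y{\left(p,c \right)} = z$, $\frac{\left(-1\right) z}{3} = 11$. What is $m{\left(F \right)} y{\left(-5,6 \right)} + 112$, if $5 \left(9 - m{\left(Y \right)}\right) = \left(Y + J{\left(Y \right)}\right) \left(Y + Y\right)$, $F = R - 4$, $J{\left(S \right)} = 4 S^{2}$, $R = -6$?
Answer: $-51665$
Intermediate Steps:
$z = -33$ ($z = \left(-3\right) 11 = -33$)
$y{\left(p,c \right)} = -33$
$F = -10$ ($F = -6 - 4 = -10$)
$m{\left(Y \right)} = 9 - \frac{2 Y \left(Y + 4 Y^{2}\right)}{5}$ ($m{\left(Y \right)} = 9 - \frac{\left(Y + 4 Y^{2}\right) \left(Y + Y\right)}{5} = 9 - \frac{\left(Y + 4 Y^{2}\right) 2 Y}{5} = 9 - \frac{2 Y \left(Y + 4 Y^{2}\right)}{5}$)
$m{\left(F \right)} y{\left(-5,6 \right)} + 112 = \left(9 - \frac{8 \left(-10\right)^{3}}{5} - \frac{2 \left(-10\right)^{2}}{5}\right) \left(-33\right) + 112 = \left(9 - -1600 - 40\right) \left(-33\right) + 112 = \left(9 + 1600 - 40\right) \left(-33\right) + 112 = 1569 \left(-33\right) + 112 = -51777 + 112 = -51665$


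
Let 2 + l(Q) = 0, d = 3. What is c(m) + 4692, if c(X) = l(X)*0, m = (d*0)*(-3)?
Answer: 4692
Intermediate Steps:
l(Q) = -2 (l(Q) = -2 + 0 = -2)
m = 0 (m = (3*0)*(-3) = 0*(-3) = 0)
c(X) = 0 (c(X) = -2*0 = 0)
c(m) + 4692 = 0 + 4692 = 4692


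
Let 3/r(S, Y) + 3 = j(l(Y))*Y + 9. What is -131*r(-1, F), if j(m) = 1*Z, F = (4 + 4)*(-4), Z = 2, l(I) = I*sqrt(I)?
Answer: 393/58 ≈ 6.7759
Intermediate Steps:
l(I) = I**(3/2)
F = -32 (F = 8*(-4) = -32)
j(m) = 2 (j(m) = 1*2 = 2)
r(S, Y) = 3/(6 + 2*Y) (r(S, Y) = 3/(-3 + (2*Y + 9)) = 3/(-3 + (9 + 2*Y)) = 3/(6 + 2*Y))
-131*r(-1, F) = -393/(2*(3 - 32)) = -393/(2*(-29)) = -393*(-1)/(2*29) = -131*(-3/58) = 393/58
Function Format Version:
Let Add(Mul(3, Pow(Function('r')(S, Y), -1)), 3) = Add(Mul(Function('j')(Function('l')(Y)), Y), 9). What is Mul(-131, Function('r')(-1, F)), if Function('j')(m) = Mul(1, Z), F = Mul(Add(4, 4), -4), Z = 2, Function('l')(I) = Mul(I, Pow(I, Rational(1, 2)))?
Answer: Rational(393, 58) ≈ 6.7759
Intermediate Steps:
Function('l')(I) = Pow(I, Rational(3, 2))
F = -32 (F = Mul(8, -4) = -32)
Function('j')(m) = 2 (Function('j')(m) = Mul(1, 2) = 2)
Function('r')(S, Y) = Mul(3, Pow(Add(6, Mul(2, Y)), -1)) (Function('r')(S, Y) = Mul(3, Pow(Add(-3, Add(Mul(2, Y), 9)), -1)) = Mul(3, Pow(Add(-3, Add(9, Mul(2, Y))), -1)) = Mul(3, Pow(Add(6, Mul(2, Y)), -1)))
Mul(-131, Function('r')(-1, F)) = Mul(-131, Mul(Rational(3, 2), Pow(Add(3, -32), -1))) = Mul(-131, Mul(Rational(3, 2), Pow(-29, -1))) = Mul(-131, Mul(Rational(3, 2), Rational(-1, 29))) = Mul(-131, Rational(-3, 58)) = Rational(393, 58)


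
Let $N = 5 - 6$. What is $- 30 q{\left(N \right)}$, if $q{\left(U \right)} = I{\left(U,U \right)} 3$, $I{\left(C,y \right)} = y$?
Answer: $90$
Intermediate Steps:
$N = -1$ ($N = 5 - 6 = -1$)
$q{\left(U \right)} = 3 U$ ($q{\left(U \right)} = U 3 = 3 U$)
$- 30 q{\left(N \right)} = - 30 \cdot 3 \left(-1\right) = \left(-30\right) \left(-3\right) = 90$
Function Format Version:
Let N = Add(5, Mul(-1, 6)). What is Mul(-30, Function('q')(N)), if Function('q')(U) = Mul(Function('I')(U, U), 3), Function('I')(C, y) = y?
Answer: 90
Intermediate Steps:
N = -1 (N = Add(5, -6) = -1)
Function('q')(U) = Mul(3, U) (Function('q')(U) = Mul(U, 3) = Mul(3, U))
Mul(-30, Function('q')(N)) = Mul(-30, Mul(3, -1)) = Mul(-30, -3) = 90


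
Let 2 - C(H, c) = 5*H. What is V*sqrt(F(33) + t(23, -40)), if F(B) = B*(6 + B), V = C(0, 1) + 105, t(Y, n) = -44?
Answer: 107*sqrt(1243) ≈ 3772.4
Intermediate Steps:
C(H, c) = 2 - 5*H
V = 107 (V = (2 - 5*0) + 105 = (2 + 0) + 105 = 2 + 105 = 107)
V*sqrt(F(33) + t(23, -40)) = 107*sqrt(33*(6 + 33) - 44) = 107*sqrt(33*39 - 44) = 107*sqrt(1287 - 44) = 107*sqrt(1243)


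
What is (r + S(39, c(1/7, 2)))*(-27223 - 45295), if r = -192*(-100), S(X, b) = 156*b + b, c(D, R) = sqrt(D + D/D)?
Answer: -1392345600 - 22770652*sqrt(14)/7 ≈ -1.4045e+9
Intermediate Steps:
c(D, R) = sqrt(1 + D) (c(D, R) = sqrt(D + 1) = sqrt(1 + D))
S(X, b) = 157*b
r = 19200
(r + S(39, c(1/7, 2)))*(-27223 - 45295) = (19200 + 157*sqrt(1 + 1/7))*(-27223 - 45295) = (19200 + 157*sqrt(1 + 1/7))*(-72518) = (19200 + 157*sqrt(8/7))*(-72518) = (19200 + 157*(2*sqrt(14)/7))*(-72518) = (19200 + 314*sqrt(14)/7)*(-72518) = -1392345600 - 22770652*sqrt(14)/7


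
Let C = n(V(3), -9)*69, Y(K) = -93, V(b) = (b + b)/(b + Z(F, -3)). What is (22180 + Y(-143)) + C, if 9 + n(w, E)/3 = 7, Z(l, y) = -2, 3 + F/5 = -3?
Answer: 21673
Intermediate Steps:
F = -30 (F = -15 + 5*(-3) = -15 - 15 = -30)
V(b) = 2*b/(-2 + b) (V(b) = (b + b)/(b - 2) = (2*b)/(-2 + b) = 2*b/(-2 + b))
n(w, E) = -6 (n(w, E) = -27 + 3*7 = -27 + 21 = -6)
C = -414 (C = -6*69 = -414)
(22180 + Y(-143)) + C = (22180 - 93) - 414 = 22087 - 414 = 21673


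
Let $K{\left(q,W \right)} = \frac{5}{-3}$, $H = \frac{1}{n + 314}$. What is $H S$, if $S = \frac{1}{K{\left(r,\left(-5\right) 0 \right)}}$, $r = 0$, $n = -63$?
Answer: $- \frac{3}{1255} \approx -0.0023904$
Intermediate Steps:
$H = \frac{1}{251}$ ($H = \frac{1}{-63 + 314} = \frac{1}{251} \approx 0.0039841$)
$K{\left(q,W \right)} = - \frac{5}{3}$ ($K{\left(q,W \right)} = 5 \left(- \frac{1}{3}\right) = - \frac{5}{3}$)
$S = - \frac{3}{5}$ ($S = \frac{1}{- \frac{5}{3}} = - \frac{3}{5} \approx -0.6$)
$H S = \frac{1}{251} \left(- \frac{3}{5}\right) = - \frac{3}{1255}$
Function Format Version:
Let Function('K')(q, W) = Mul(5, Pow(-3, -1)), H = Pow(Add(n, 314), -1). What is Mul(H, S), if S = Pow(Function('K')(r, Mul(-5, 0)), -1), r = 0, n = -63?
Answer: Rational(-3, 1255) ≈ -0.0023904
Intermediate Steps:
H = Rational(1, 251) (H = Pow(Add(-63, 314), -1) = Pow(251, -1) = Rational(1, 251) ≈ 0.0039841)
Function('K')(q, W) = Rational(-5, 3) (Function('K')(q, W) = Mul(5, Rational(-1, 3)) = Rational(-5, 3))
S = Rational(-3, 5) (S = Pow(Rational(-5, 3), -1) = Rational(-3, 5) ≈ -0.60000)
Mul(H, S) = Mul(Rational(1, 251), Rational(-3, 5)) = Rational(-3, 1255)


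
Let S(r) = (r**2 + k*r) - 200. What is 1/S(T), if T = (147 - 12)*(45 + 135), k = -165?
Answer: 1/586480300 ≈ 1.7051e-9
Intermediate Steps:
T = 24300 (T = 135*180 = 24300)
S(r) = -200 + r**2 - 165*r (S(r) = (r**2 - 165*r) - 200 = -200 + r**2 - 165*r)
1/S(T) = 1/(-200 + 24300**2 - 165*24300) = 1/(-200 + 590490000 - 4009500) = 1/586480300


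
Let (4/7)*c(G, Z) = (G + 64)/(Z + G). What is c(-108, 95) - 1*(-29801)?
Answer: 387490/13 ≈ 29807.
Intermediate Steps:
c(G, Z) = 7*(64 + G)/(4*(G + Z)) (c(G, Z) = 7*((G + 64)/(Z + G))/4 = 7*((64 + G)/(G + Z))/4 = 7*(64 + G)/(4*(G + Z)))
c(-108, 95) - 1*(-29801) = (112 + (7/4)*(-108))/(-108 + 95) - 1*(-29801) = (112 - 189)/(-13) + 29801 = -1/13*(-77) + 29801 = 77/13 + 29801 = 387490/13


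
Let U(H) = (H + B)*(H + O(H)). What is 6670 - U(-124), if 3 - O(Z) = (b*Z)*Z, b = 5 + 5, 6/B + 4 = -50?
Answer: -171825047/9 ≈ -1.9092e+7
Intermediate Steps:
B = -⅑ (B = 6/(-4 - 50) = 6/(-54) = 6*(-1/54) = -⅑ ≈ -0.11111)
b = 10
O(Z) = 3 - 10*Z² (O(Z) = 3 - 10*Z*Z = 3 - 10*Z²)
U(H) = (-⅑ + H)*(3 + H - 10*H²) (U(H) = (H - ⅑)*(H + (3 - 10*H²)) = (-⅑ + H)*(3 + H - 10*H²))
6670 - U(-124) = 6670 - (-⅓ - 10*(-124)³ + (19/9)*(-124)² + (26/9)*(-124)) = 6670 - (-⅓ - 10*(-1906624) + (19/9)*15376 - 3224/9) = 6670 - (-⅓ + 19066240 + 292144/9 - 3224/9) = 6670 - 1*171885077/9 = 6670 - 171885077/9 = -171825047/9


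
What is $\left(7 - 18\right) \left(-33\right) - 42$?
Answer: $321$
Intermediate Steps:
$\left(7 - 18\right) \left(-33\right) - 42 = \left(-11\right) \left(-33\right) - 42 = 363 - 42 = 321$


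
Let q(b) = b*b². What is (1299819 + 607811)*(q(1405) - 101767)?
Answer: 5290627447821540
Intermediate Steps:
q(b) = b³
(1299819 + 607811)*(q(1405) - 101767) = (1299819 + 607811)*(1405³ - 101767) = 1907630*(2773505125 - 101767) = 1907630*2773403358 = 5290627447821540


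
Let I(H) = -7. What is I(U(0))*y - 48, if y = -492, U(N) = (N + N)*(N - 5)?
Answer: 3396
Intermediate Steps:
U(N) = 2*N*(-5 + N) (U(N) = (2*N)*(-5 + N) = 2*N*(-5 + N))
I(U(0))*y - 48 = -7*(-492) - 48 = 3444 - 48 = 3396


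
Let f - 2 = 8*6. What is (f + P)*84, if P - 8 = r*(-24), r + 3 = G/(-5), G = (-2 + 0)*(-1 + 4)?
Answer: 42504/5 ≈ 8500.8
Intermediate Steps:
G = -6 (G = -2*3 = -6)
r = -9/5 (r = -3 - 6/(-5) = -3 - 6*(-1/5) = -3 + 6/5 = -9/5 ≈ -1.8000)
f = 50 (f = 2 + 8*6 = 2 + 48 = 50)
P = 256/5 (P = 8 - 9/5*(-24) = 8 + 216/5 = 256/5 ≈ 51.200)
(f + P)*84 = (50 + 256/5)*84 = (506/5)*84 = 42504/5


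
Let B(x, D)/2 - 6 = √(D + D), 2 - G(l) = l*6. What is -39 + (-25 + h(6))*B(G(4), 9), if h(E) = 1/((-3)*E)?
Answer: -1019/3 - 451*√2/3 ≈ -552.27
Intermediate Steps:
G(l) = 2 - 6*l (G(l) = 2 - l*6 = 2 - 6*l)
h(E) = -1/(3*E)
B(x, D) = 12 + 2*√2*√D (B(x, D) = 12 + 2*√(D + D) = 12 + 2*√(2*D) = 12 + 2*(√2*√D) = 12 + 2*√2*√D)
-39 + (-25 + h(6))*B(G(4), 9) = -39 + (-25 - ⅓/6)*(12 + 2*√2*√9) = -39 + (-25 - ⅓*⅙)*(12 + 2*√2*3) = -39 + (-25 - 1/18)*(12 + 6*√2) = -39 - 451*(12 + 6*√2)/18 = -39 + (-902/3 - 451*√2/3) = -1019/3 - 451*√2/3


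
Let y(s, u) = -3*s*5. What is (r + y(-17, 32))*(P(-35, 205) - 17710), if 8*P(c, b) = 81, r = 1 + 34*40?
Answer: -28602998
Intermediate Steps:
r = 1361 (r = 1 + 1360 = 1361)
y(s, u) = -15*s
P(c, b) = 81/8 (P(c, b) = (⅛)*81 = 81/8)
(r + y(-17, 32))*(P(-35, 205) - 17710) = (1361 - 15*(-17))*(81/8 - 17710) = (1361 + 255)*(-141599/8) = 1616*(-141599/8) = -28602998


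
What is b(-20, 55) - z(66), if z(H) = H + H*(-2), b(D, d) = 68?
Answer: 134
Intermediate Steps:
z(H) = -H (z(H) = H - 2*H = -H)
b(-20, 55) - z(66) = 68 - (-1)*66 = 68 - 1*(-66) = 68 + 66 = 134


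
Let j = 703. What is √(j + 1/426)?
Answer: √127578054/426 ≈ 26.514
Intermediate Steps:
√(j + 1/426) = √(703 + 1/426) = √(299479/426) = √127578054/426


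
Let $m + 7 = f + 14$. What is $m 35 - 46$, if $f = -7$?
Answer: $-46$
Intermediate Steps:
$m = 0$ ($m = -7 + \left(-7 + 14\right) = -7 + 7 = 0$)
$m 35 - 46 = 0 \cdot 35 - 46 = 0 - 46 = -46$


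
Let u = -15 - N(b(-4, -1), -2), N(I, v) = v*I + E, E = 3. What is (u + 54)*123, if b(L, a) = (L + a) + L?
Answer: 2214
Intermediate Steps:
b(L, a) = a + 2*L
N(I, v) = 3 + I*v (N(I, v) = v*I + 3 = I*v + 3 = 3 + I*v)
u = -36 (u = -15 - (3 + (-1 + 2*(-4))*(-2)) = -15 - (3 + (-1 - 8)*(-2)) = -15 - (3 - 9*(-2)) = -15 - (3 + 18) = -15 - 1*21 = -15 - 21 = -36)
(u + 54)*123 = (-36 + 54)*123 = 18*123 = 2214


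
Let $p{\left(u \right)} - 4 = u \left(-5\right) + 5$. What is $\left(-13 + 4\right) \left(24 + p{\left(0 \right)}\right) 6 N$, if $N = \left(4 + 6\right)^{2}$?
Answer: $-178200$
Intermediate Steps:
$N = 100$ ($N = 10^{2} = 100$)
$p{\left(u \right)} = 9 - 5 u$ ($p{\left(u \right)} = 4 + \left(u \left(-5\right) + 5\right) = 4 - \left(-5 + 5 u\right) = 9 - 5 u$)
$\left(-13 + 4\right) \left(24 + p{\left(0 \right)}\right) 6 N = \left(-13 + 4\right) \left(24 + \left(9 - 0\right)\right) 6 \cdot 100 = - 9 \left(24 + \left(9 + 0\right)\right) 6 \cdot 100 = - 9 \left(24 + 9\right) 6 \cdot 100 = \left(-9\right) 33 \cdot 6 \cdot 100 = \left(-297\right) 6 \cdot 100 = \left(-1782\right) 100 = -178200$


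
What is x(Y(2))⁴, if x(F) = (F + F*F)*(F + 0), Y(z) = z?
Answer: 20736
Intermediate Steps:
x(F) = F*(F + F²) (x(F) = (F + F²)*F = F*(F + F²))
x(Y(2))⁴ = (2²*(1 + 2))⁴ = (4*3)⁴ = 12⁴ = 20736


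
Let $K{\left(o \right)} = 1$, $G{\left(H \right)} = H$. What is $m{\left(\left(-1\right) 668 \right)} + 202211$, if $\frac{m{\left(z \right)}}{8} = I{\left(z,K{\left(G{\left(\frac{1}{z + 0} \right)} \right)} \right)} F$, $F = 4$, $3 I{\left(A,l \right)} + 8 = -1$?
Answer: $202115$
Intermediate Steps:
$I{\left(A,l \right)} = -3$ ($I{\left(A,l \right)} = - \frac{8}{3} + \frac{1}{3} \left(-1\right) = - \frac{8}{3} - \frac{1}{3} = -3$)
$m{\left(z \right)} = -96$ ($m{\left(z \right)} = 8 \left(\left(-3\right) 4\right) = 8 \left(-12\right) = -96$)
$m{\left(\left(-1\right) 668 \right)} + 202211 = -96 + 202211 = 202115$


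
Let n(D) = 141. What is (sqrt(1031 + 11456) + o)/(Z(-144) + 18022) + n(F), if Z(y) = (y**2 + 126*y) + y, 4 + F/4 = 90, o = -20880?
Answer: 286539/2047 + sqrt(12487)/20470 ≈ 139.99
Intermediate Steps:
F = 344 (F = -16 + 4*90 = -16 + 360 = 344)
Z(y) = y**2 + 127*y
(sqrt(1031 + 11456) + o)/(Z(-144) + 18022) + n(F) = (sqrt(1031 + 11456) - 20880)/(-144*(127 - 144) + 18022) + 141 = (sqrt(12487) - 20880)/(-144*(-17) + 18022) + 141 = (-20880 + sqrt(12487))/(2448 + 18022) + 141 = (-20880 + sqrt(12487))/20470 + 141 = (-20880 + sqrt(12487))*(1/20470) + 141 = (-2088/2047 + sqrt(12487)/20470) + 141 = 286539/2047 + sqrt(12487)/20470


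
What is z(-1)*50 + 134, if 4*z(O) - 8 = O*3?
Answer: 393/2 ≈ 196.50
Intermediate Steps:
z(O) = 2 + 3*O/4 (z(O) = 2 + (O*3)/4 = 2 + (3*O)/4 = 2 + 3*O/4)
z(-1)*50 + 134 = (2 + (3/4)*(-1))*50 + 134 = (2 - 3/4)*50 + 134 = (5/4)*50 + 134 = 125/2 + 134 = 393/2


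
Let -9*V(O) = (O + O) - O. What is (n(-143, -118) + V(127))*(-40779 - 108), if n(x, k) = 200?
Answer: -7600439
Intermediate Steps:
V(O) = -O/9 (V(O) = -((O + O) - O)/9 = -(2*O - O)/9 = -O/9)
(n(-143, -118) + V(127))*(-40779 - 108) = (200 - ⅑*127)*(-40779 - 108) = (200 - 127/9)*(-40887) = (1673/9)*(-40887) = -7600439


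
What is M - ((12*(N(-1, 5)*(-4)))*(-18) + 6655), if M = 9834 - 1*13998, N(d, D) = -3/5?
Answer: -51503/5 ≈ -10301.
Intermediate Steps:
N(d, D) = -⅗ (N(d, D) = -3*⅕ = -⅗)
M = -4164 (M = 9834 - 13998 = -4164)
M - ((12*(N(-1, 5)*(-4)))*(-18) + 6655) = -4164 - ((12*(-⅗*(-4)))*(-18) + 6655) = -4164 - ((12*(12/5))*(-18) + 6655) = -4164 - ((144/5)*(-18) + 6655) = -4164 - (-2592/5 + 6655) = -4164 - 1*30683/5 = -4164 - 30683/5 = -51503/5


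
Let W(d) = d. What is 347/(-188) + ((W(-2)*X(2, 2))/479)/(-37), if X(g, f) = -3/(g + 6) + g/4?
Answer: -3074917/1665962 ≈ -1.8457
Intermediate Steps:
X(g, f) = -3/(6 + g) + g/4 (X(g, f) = -3/(6 + g) + g*(¼) = -3/(6 + g) + g/4)
347/(-188) + ((W(-2)*X(2, 2))/479)/(-37) = 347/(-188) + (-(-12 + 2² + 6*2)/(2*(6 + 2))/479)/(-37) = 347*(-1/188) + (-(-12 + 4 + 12)/(2*8)*(1/479))*(-1/37) = -347/188 + (-4/(2*8)*(1/479))*(-1/37) = -347/188 + (-2*⅛*(1/479))*(-1/37) = -347/188 - ¼*1/479*(-1/37) = -347/188 - 1/1916*(-1/37) = -347/188 + 1/70892 = -3074917/1665962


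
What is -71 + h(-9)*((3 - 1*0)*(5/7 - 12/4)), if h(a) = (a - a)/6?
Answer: -71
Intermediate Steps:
h(a) = 0 (h(a) = 0*(⅙) = 0)
-71 + h(-9)*((3 - 1*0)*(5/7 - 12/4)) = -71 + 0*((3 - 1*0)*(5/7 - 12/4)) = -71 + 0*((3 + 0)*(5*(⅐) - 12*¼)) = -71 + 0*(3*(5/7 - 3)) = -71 + 0*(3*(-16/7)) = -71 + 0*(-48/7) = -71 + 0 = -71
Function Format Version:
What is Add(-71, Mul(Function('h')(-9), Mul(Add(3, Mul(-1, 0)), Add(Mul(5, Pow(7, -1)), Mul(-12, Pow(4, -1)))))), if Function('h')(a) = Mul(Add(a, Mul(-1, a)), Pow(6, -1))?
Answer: -71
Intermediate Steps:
Function('h')(a) = 0 (Function('h')(a) = Mul(0, Rational(1, 6)) = 0)
Add(-71, Mul(Function('h')(-9), Mul(Add(3, Mul(-1, 0)), Add(Mul(5, Pow(7, -1)), Mul(-12, Pow(4, -1)))))) = Add(-71, Mul(0, Mul(Add(3, Mul(-1, 0)), Add(Mul(5, Pow(7, -1)), Mul(-12, Pow(4, -1)))))) = Add(-71, Mul(0, Mul(Add(3, 0), Add(Mul(5, Rational(1, 7)), Mul(-12, Rational(1, 4)))))) = Add(-71, Mul(0, Mul(3, Add(Rational(5, 7), -3)))) = Add(-71, Mul(0, Mul(3, Rational(-16, 7)))) = Add(-71, Mul(0, Rational(-48, 7))) = Add(-71, 0) = -71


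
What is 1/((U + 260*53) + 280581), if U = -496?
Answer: 1/293865 ≈ 3.4029e-6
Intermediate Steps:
1/((U + 260*53) + 280581) = 1/((-496 + 260*53) + 280581) = 1/((-496 + 13780) + 280581) = 1/(13284 + 280581) = 1/293865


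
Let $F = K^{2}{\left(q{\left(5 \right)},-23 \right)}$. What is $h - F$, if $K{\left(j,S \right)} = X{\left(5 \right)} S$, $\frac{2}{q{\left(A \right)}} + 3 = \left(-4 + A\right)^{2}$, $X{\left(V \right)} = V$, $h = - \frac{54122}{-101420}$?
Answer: $- \frac{670612689}{50710} \approx -13224.0$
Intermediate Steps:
$h = \frac{27061}{50710}$ ($h = \left(-54122\right) \left(- \frac{1}{101420}\right) = \frac{27061}{50710} \approx 0.53364$)
$q{\left(A \right)} = \frac{2}{-3 + \left(-4 + A\right)^{2}}$
$K{\left(j,S \right)} = 5 S$
$F = 13225$ ($F = \left(5 \left(-23\right)\right)^{2} = \left(-115\right)^{2} = 13225$)
$h - F = \frac{27061}{50710} - 13225 = - \frac{670612689}{50710}$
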